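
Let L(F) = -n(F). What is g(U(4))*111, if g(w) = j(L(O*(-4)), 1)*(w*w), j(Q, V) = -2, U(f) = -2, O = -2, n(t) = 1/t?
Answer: -888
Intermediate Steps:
L(F) = -1/F
g(w) = -2*w² (g(w) = -2*w*w = -2*w²)
g(U(4))*111 = -2*(-2)²*111 = -2*4*111 = -8*111 = -888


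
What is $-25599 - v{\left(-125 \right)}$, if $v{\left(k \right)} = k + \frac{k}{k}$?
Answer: $-25475$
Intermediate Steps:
$v{\left(k \right)} = 1 + k$ ($v{\left(k \right)} = k + 1 = 1 + k$)
$-25599 - v{\left(-125 \right)} = -25599 - \left(1 - 125\right) = -25599 - -124 = -25599 + 124 = -25475$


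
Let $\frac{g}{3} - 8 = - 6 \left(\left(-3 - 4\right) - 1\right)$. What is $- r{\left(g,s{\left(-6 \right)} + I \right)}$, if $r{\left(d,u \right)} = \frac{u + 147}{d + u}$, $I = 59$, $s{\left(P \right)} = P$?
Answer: $- \frac{200}{221} \approx -0.90498$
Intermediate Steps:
$g = 168$ ($g = 24 + 3 \left(- 6 \left(\left(-3 - 4\right) - 1\right)\right) = 24 + 3 \left(- 6 \left(-7 - 1\right)\right) = 24 + 3 \left(\left(-6\right) \left(-8\right)\right) = 24 + 3 \cdot 48 = 24 + 144 = 168$)
$r{\left(d,u \right)} = \frac{147 + u}{d + u}$
$- r{\left(g,s{\left(-6 \right)} + I \right)} = - \frac{147 + \left(-6 + 59\right)}{168 + \left(-6 + 59\right)} = - \frac{147 + 53}{168 + 53} = - \frac{200}{221}$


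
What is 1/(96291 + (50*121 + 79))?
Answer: 1/102420 ≈ 9.7637e-6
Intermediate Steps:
1/(96291 + (50*121 + 79)) = 1/(96291 + (6050 + 79)) = 1/(96291 + 6129) = 1/102420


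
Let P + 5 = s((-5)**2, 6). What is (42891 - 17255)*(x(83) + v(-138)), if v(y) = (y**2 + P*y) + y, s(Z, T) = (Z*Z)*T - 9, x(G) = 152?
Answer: -12728530360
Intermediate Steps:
s(Z, T) = -9 + T*Z**2 (s(Z, T) = Z**2*T - 9 = T*Z**2 - 9 = -9 + T*Z**2)
P = 3736 (P = -5 + (-9 + 6*((-5)**2)**2) = -5 + (-9 + 6*25**2) = -5 + (-9 + 6*625) = -5 + (-9 + 3750) = -5 + 3741 = 3736)
v(y) = y**2 + 3737*y (v(y) = (y**2 + 3736*y) + y = y**2 + 3737*y)
(42891 - 17255)*(x(83) + v(-138)) = (42891 - 17255)*(152 - 138*(3737 - 138)) = 25636*(152 - 138*3599) = 25636*(152 - 496662) = 25636*(-496510) = -12728530360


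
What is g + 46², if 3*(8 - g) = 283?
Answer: 6089/3 ≈ 2029.7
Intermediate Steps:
g = -259/3 (g = 8 - ⅓*283 = 8 - 283/3 = -259/3 ≈ -86.333)
g + 46² = -259/3 + 46² = -259/3 + 2116 = 6089/3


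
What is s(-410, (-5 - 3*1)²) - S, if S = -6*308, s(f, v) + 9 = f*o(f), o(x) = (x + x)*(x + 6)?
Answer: -135822961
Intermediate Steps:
o(x) = 2*x*(6 + x) (o(x) = (2*x)*(6 + x) = 2*x*(6 + x))
s(f, v) = -9 + 2*f²*(6 + f) (s(f, v) = -9 + f*(2*f*(6 + f)) = -9 + 2*f²*(6 + f))
S = -1848 (S = -1*1848 = -1848)
s(-410, (-5 - 3*1)²) - S = (-9 + 2*(-410)²*(6 - 410)) - 1*(-1848) = (-9 + 2*168100*(-404)) + 1848 = (-9 - 135824800) + 1848 = -135824809 + 1848 = -135822961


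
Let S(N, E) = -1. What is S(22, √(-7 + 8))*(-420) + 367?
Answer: 787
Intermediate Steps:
S(22, √(-7 + 8))*(-420) + 367 = -1*(-420) + 367 = 420 + 367 = 787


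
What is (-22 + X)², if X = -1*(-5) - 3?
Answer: 400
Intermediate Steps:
X = 2 (X = 5 - 3 = 2)
(-22 + X)² = (-22 + 2)² = (-20)² = 400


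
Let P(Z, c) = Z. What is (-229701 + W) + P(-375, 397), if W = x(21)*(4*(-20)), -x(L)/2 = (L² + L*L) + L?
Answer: -85596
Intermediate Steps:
x(L) = -4*L² - 2*L (x(L) = -2*((L² + L*L) + L) = -2*((L² + L²) + L) = -2*(2*L² + L) = -2*(L + 2*L²) = -4*L² - 2*L)
W = 144480 (W = (-2*21*(1 + 2*21))*(4*(-20)) = -2*21*(1 + 42)*(-80) = -2*21*43*(-80) = -1806*(-80) = 144480)
(-229701 + W) + P(-375, 397) = (-229701 + 144480) - 375 = -85221 - 375 = -85596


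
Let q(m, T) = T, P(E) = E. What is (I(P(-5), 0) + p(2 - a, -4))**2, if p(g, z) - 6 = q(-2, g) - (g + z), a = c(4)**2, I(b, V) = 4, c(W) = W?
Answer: 196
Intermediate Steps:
a = 16 (a = 4**2 = 16)
p(g, z) = 6 - z (p(g, z) = 6 + (g - (g + z)) = 6 + (g + (-g - z)) = 6 - z)
(I(P(-5), 0) + p(2 - a, -4))**2 = (4 + (6 - 1*(-4)))**2 = (4 + (6 + 4))**2 = (4 + 10)**2 = 14**2 = 196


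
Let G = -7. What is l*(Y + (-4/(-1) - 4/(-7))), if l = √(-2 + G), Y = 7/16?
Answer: 1683*I/112 ≈ 15.027*I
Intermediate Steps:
Y = 7/16 (Y = 7*(1/16) = 7/16 ≈ 0.43750)
l = 3*I (l = √(-2 - 7) = √(-9) = 3*I ≈ 3.0*I)
l*(Y + (-4/(-1) - 4/(-7))) = (3*I)*(7/16 + (-4/(-1) - 4/(-7))) = (3*I)*(7/16 + (-4*(-1) - 4*(-⅐))) = (3*I)*(7/16 + (4 + 4/7)) = (3*I)*(7/16 + 32/7) = (3*I)*(561/112) = 1683*I/112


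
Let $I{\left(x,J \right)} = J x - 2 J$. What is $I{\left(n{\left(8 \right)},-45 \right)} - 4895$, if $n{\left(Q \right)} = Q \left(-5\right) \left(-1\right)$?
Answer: $-6605$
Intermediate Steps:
$n{\left(Q \right)} = 5 Q$ ($n{\left(Q \right)} = - 5 Q \left(-1\right) = 5 Q$)
$I{\left(x,J \right)} = - 2 J + J x$
$I{\left(n{\left(8 \right)},-45 \right)} - 4895 = - 45 \left(-2 + 5 \cdot 8\right) - 4895 = - 45 \left(-2 + 40\right) - 4895 = \left(-45\right) 38 - 4895 = -1710 - 4895 = -6605$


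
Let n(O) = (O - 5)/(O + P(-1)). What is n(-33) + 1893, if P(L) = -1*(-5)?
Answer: 26521/14 ≈ 1894.4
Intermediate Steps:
P(L) = 5
n(O) = (-5 + O)/(5 + O) (n(O) = (O - 5)/(O + 5) = (-5 + O)/(5 + O))
n(-33) + 1893 = (-5 - 33)/(5 - 33) + 1893 = -38/(-28) + 1893 = -1/28*(-38) + 1893 = 19/14 + 1893 = 26521/14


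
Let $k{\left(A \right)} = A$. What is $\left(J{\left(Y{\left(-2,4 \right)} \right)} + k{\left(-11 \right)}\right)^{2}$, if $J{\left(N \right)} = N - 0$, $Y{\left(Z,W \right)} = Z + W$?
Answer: $81$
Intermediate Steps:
$Y{\left(Z,W \right)} = W + Z$
$J{\left(N \right)} = N$ ($J{\left(N \right)} = N + 0 = N$)
$\left(J{\left(Y{\left(-2,4 \right)} \right)} + k{\left(-11 \right)}\right)^{2} = \left(\left(4 - 2\right) - 11\right)^{2} = \left(2 - 11\right)^{2} = \left(-9\right)^{2} = 81$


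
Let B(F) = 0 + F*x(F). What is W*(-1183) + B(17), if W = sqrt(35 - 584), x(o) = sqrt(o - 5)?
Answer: 34*sqrt(3) - 3549*I*sqrt(61) ≈ 58.89 - 27719.0*I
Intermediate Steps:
x(o) = sqrt(-5 + o)
B(F) = F*sqrt(-5 + F) (B(F) = 0 + F*sqrt(-5 + F) = F*sqrt(-5 + F))
W = 3*I*sqrt(61) (W = sqrt(-549) = 3*I*sqrt(61) ≈ 23.431*I)
W*(-1183) + B(17) = (3*I*sqrt(61))*(-1183) + 17*sqrt(-5 + 17) = -3549*I*sqrt(61) + 17*sqrt(12) = -3549*I*sqrt(61) + 17*(2*sqrt(3)) = -3549*I*sqrt(61) + 34*sqrt(3) = 34*sqrt(3) - 3549*I*sqrt(61)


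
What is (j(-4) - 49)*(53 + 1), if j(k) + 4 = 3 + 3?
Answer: -2538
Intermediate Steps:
j(k) = 2 (j(k) = -4 + (3 + 3) = -4 + 6 = 2)
(j(-4) - 49)*(53 + 1) = (2 - 49)*(53 + 1) = -47*54 = -2538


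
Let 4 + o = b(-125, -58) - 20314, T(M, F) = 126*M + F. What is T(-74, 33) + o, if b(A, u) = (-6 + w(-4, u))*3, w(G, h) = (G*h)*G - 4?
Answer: -32423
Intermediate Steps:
w(G, h) = -4 + h*G² (w(G, h) = h*G² - 4 = -4 + h*G²)
b(A, u) = -30 + 48*u (b(A, u) = (-6 + (-4 + u*(-4)²))*3 = (-6 + (-4 + u*16))*3 = (-6 + (-4 + 16*u))*3 = (-10 + 16*u)*3 = -30 + 48*u)
T(M, F) = F + 126*M
o = -23132 (o = -4 + ((-30 + 48*(-58)) - 20314) = -4 + ((-30 - 2784) - 20314) = -4 + (-2814 - 20314) = -4 - 23128 = -23132)
T(-74, 33) + o = (33 + 126*(-74)) - 23132 = (33 - 9324) - 23132 = -9291 - 23132 = -32423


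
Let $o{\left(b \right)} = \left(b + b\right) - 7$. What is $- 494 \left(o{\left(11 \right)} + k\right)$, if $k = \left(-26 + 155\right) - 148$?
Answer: $1976$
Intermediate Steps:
$k = -19$ ($k = 129 - 148 = -19$)
$o{\left(b \right)} = -7 + 2 b$ ($o{\left(b \right)} = 2 b - 7 = -7 + 2 b$)
$- 494 \left(o{\left(11 \right)} + k\right) = - 494 \left(\left(-7 + 2 \cdot 11\right) - 19\right) = - 494 \left(\left(-7 + 22\right) - 19\right) = - 494 \left(15 - 19\right) = \left(-494\right) \left(-4\right) = 1976$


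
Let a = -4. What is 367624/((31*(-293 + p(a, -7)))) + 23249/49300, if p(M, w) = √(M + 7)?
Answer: -2624210537163/65599220900 - 183812*√3/1330613 ≈ -40.243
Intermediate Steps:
p(M, w) = √(7 + M)
367624/((31*(-293 + p(a, -7)))) + 23249/49300 = 367624/((31*(-293 + √(7 - 4)))) + 23249/49300 = 367624/((31*(-293 + √3))) + 23249*(1/49300) = 367624/(-9083 + 31*√3) + 23249/49300 = 23249/49300 + 367624/(-9083 + 31*√3)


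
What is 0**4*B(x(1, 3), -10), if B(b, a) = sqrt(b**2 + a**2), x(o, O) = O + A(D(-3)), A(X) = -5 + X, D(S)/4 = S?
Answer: 0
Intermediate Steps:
D(S) = 4*S
x(o, O) = -17 + O (x(o, O) = O + (-5 + 4*(-3)) = O + (-5 - 12) = O - 17 = -17 + O)
B(b, a) = sqrt(a**2 + b**2)
0**4*B(x(1, 3), -10) = 0**4*sqrt((-10)**2 + (-17 + 3)**2) = 0*sqrt(100 + (-14)**2) = 0*sqrt(100 + 196) = 0*sqrt(296) = 0*(2*sqrt(74)) = 0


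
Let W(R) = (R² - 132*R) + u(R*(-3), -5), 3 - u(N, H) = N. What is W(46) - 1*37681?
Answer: -41496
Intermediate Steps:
u(N, H) = 3 - N
W(R) = 3 + R² - 129*R (W(R) = (R² - 132*R) + (3 - R*(-3)) = (R² - 132*R) + (3 - (-3)*R) = (R² - 132*R) + (3 + 3*R) = 3 + R² - 129*R)
W(46) - 1*37681 = (3 + 46² - 129*46) - 1*37681 = (3 + 2116 - 5934) - 37681 = -3815 - 37681 = -41496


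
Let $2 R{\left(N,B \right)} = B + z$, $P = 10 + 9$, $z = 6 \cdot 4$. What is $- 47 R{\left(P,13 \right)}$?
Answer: $- \frac{1739}{2} \approx -869.5$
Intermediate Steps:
$z = 24$
$P = 19$
$R{\left(N,B \right)} = 12 + \frac{B}{2}$ ($R{\left(N,B \right)} = \frac{B + 24}{2} = \frac{24 + B}{2} = 12 + \frac{B}{2}$)
$- 47 R{\left(P,13 \right)} = - 47 \left(12 + \frac{1}{2} \cdot 13\right) = - 47 \left(12 + \frac{13}{2}\right) = \left(-47\right) \frac{37}{2} = - \frac{1739}{2}$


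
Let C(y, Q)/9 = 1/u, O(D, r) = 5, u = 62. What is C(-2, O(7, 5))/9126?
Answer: 1/62868 ≈ 1.5906e-5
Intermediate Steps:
C(y, Q) = 9/62
C(-2, O(7, 5))/9126 = (9/62)/9126 = (9/62)*(1/9126) = 1/62868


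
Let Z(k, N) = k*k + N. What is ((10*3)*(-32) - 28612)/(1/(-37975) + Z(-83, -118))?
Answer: -280749175/64282181 ≈ -4.3674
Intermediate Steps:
Z(k, N) = N + k² (Z(k, N) = k² + N = N + k²)
((10*3)*(-32) - 28612)/(1/(-37975) + Z(-83, -118)) = ((10*3)*(-32) - 28612)/(1/(-37975) + (-118 + (-83)²)) = (30*(-32) - 28612)/(-1/37975 + (-118 + 6889)) = (-960 - 28612)/(-1/37975 + 6771) = -29572/257128724/37975 = -29572*37975/257128724 = -280749175/64282181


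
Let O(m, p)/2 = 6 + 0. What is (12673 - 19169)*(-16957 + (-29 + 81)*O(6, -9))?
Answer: 106099168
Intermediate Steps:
O(m, p) = 12 (O(m, p) = 2*(6 + 0) = 2*6 = 12)
(12673 - 19169)*(-16957 + (-29 + 81)*O(6, -9)) = (12673 - 19169)*(-16957 + (-29 + 81)*12) = -6496*(-16957 + 52*12) = -6496*(-16957 + 624) = -6496*(-16333) = 106099168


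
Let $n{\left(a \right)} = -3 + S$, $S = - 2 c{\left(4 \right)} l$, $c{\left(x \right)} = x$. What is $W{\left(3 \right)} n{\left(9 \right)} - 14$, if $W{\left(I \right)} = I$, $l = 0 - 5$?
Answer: $97$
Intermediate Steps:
$l = -5$
$S = 40$ ($S = \left(-2\right) 4 \left(-5\right) = \left(-8\right) \left(-5\right) = 40$)
$n{\left(a \right)} = 37$ ($n{\left(a \right)} = -3 + 40 = 37$)
$W{\left(3 \right)} n{\left(9 \right)} - 14 = 3 \cdot 37 - 14 = 111 - 14 = 97$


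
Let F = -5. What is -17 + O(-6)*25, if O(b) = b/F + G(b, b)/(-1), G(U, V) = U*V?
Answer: -887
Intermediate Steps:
O(b) = -b² - b/5 (O(b) = b/(-5) + (b*b)/(-1) = b*(-⅕) + b²*(-1) = -b/5 - b² = -b² - b/5)
-17 + O(-6)*25 = -17 - 1*(-6)*(⅕ - 6)*25 = -17 - 1*(-6)*(-29/5)*25 = -17 - 174/5*25 = -17 - 870 = -887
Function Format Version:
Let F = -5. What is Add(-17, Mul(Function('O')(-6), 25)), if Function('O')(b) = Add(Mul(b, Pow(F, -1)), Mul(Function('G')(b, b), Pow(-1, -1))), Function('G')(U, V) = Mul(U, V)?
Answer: -887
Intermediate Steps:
Function('O')(b) = Add(Mul(-1, Pow(b, 2)), Mul(Rational(-1, 5), b)) (Function('O')(b) = Add(Mul(b, Pow(-5, -1)), Mul(Mul(b, b), Pow(-1, -1))) = Add(Mul(b, Rational(-1, 5)), Mul(Pow(b, 2), -1)) = Add(Mul(Rational(-1, 5), b), Mul(-1, Pow(b, 2))) = Add(Mul(-1, Pow(b, 2)), Mul(Rational(-1, 5), b)))
Add(-17, Mul(Function('O')(-6), 25)) = Add(-17, Mul(Mul(-1, -6, Add(Rational(1, 5), -6)), 25)) = Add(-17, Mul(Mul(-1, -6, Rational(-29, 5)), 25)) = Add(-17, Mul(Rational(-174, 5), 25)) = Add(-17, -870) = -887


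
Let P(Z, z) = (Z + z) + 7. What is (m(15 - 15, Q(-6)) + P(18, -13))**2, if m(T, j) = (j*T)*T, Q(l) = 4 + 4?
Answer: 144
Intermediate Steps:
P(Z, z) = 7 + Z + z
Q(l) = 8
m(T, j) = j*T**2 (m(T, j) = (T*j)*T = j*T**2)
(m(15 - 15, Q(-6)) + P(18, -13))**2 = (8*(15 - 15)**2 + (7 + 18 - 13))**2 = (8*0**2 + 12)**2 = (8*0 + 12)**2 = (0 + 12)**2 = 12**2 = 144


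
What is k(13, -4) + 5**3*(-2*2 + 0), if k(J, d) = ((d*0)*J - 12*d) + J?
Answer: -439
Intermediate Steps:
k(J, d) = J - 12*d (k(J, d) = (0*J - 12*d) + J = (0 - 12*d) + J = -12*d + J = J - 12*d)
k(13, -4) + 5**3*(-2*2 + 0) = (13 - 12*(-4)) + 5**3*(-2*2 + 0) = (13 + 48) + 125*(-4 + 0) = 61 + 125*(-4) = 61 - 500 = -439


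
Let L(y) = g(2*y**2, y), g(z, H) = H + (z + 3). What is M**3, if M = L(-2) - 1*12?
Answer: -27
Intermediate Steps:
g(z, H) = 3 + H + z (g(z, H) = H + (3 + z) = 3 + H + z)
L(y) = 3 + y + 2*y**2
M = -3 (M = (3 - 2 + 2*(-2)**2) - 1*12 = (3 - 2 + 2*4) - 12 = (3 - 2 + 8) - 12 = 9 - 12 = -3)
M**3 = (-3)**3 = -27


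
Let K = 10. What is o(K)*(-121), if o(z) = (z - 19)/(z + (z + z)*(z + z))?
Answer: 1089/410 ≈ 2.6561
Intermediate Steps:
o(z) = (-19 + z)/(z + 4*z**2) (o(z) = (-19 + z)/(z + (2*z)*(2*z)) = (-19 + z)/(z + 4*z**2))
o(K)*(-121) = ((-19 + 10)/(10*(1 + 4*10)))*(-121) = ((1/10)*(-9)/(1 + 40))*(-121) = ((1/10)*(-9)/41)*(-121) = ((1/10)*(1/41)*(-9))*(-121) = -9/410*(-121) = 1089/410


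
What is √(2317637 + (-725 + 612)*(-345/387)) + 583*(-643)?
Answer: -374869 + 2*√9642368418/129 ≈ -3.7335e+5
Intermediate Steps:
√(2317637 + (-725 + 612)*(-345/387)) + 583*(-643) = √(2317637 - (-38985)/387) - 374869 = √(2317637 - 113*(-115/129)) - 374869 = √(2317637 + 12995/129) - 374869 = √(298988168/129) - 374869 = 2*√9642368418/129 - 374869 = -374869 + 2*√9642368418/129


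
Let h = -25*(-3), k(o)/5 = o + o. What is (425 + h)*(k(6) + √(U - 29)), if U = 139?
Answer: 30000 + 500*√110 ≈ 35244.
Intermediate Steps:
k(o) = 10*o (k(o) = 5*(o + o) = 5*(2*o) = 10*o)
h = 75
(425 + h)*(k(6) + √(U - 29)) = (425 + 75)*(10*6 + √(139 - 29)) = 500*(60 + √110) = 30000 + 500*√110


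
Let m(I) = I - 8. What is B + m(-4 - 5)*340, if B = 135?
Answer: -5645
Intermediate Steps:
m(I) = -8 + I
B + m(-4 - 5)*340 = 135 + (-8 + (-4 - 5))*340 = 135 + (-8 - 9)*340 = 135 - 17*340 = 135 - 5780 = -5645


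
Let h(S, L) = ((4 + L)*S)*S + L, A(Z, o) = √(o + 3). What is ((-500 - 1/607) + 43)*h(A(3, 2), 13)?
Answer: -27185200/607 ≈ -44786.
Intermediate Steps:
A(Z, o) = √(3 + o)
h(S, L) = L + S²*(4 + L) (h(S, L) = (S*(4 + L))*S + L = S²*(4 + L) + L = L + S²*(4 + L))
((-500 - 1/607) + 43)*h(A(3, 2), 13) = ((-500 - 1/607) + 43)*(13 + 4*(√(3 + 2))² + 13*(√(3 + 2))²) = ((-500 - 1*1/607) + 43)*(13 + 4*(√5)² + 13*(√5)²) = ((-500 - 1/607) + 43)*(13 + 4*5 + 13*5) = (-303501/607 + 43)*(13 + 20 + 65) = -277400/607*98 = -27185200/607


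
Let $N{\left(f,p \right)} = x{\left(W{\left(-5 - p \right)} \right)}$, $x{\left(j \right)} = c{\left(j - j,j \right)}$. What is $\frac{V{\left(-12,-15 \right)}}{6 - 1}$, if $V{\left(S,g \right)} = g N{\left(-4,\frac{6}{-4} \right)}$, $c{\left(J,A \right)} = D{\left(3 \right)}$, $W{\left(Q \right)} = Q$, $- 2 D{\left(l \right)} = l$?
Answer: $\frac{9}{2} \approx 4.5$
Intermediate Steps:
$D{\left(l \right)} = - \frac{l}{2}$
$c{\left(J,A \right)} = - \frac{3}{2}$ ($c{\left(J,A \right)} = \left(- \frac{1}{2}\right) 3 = - \frac{3}{2}$)
$x{\left(j \right)} = - \frac{3}{2}$
$N{\left(f,p \right)} = - \frac{3}{2}$
$V{\left(S,g \right)} = - \frac{3 g}{2}$ ($V{\left(S,g \right)} = g \left(- \frac{3}{2}\right) = - \frac{3 g}{2}$)
$\frac{V{\left(-12,-15 \right)}}{6 - 1} = \frac{\left(- \frac{3}{2}\right) \left(-15\right)}{6 - 1} = \frac{1}{5} \cdot \frac{45}{2} = \frac{9}{2}$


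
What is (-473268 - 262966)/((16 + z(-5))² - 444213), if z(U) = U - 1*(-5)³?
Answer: 736234/425717 ≈ 1.7294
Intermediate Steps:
z(U) = 125 + U (z(U) = U - 1*(-125) = U + 125 = 125 + U)
(-473268 - 262966)/((16 + z(-5))² - 444213) = (-473268 - 262966)/((16 + (125 - 5))² - 444213) = -736234/((16 + 120)² - 444213) = -736234/(136² - 444213) = -736234/(18496 - 444213) = -736234/(-425717) = -736234*(-1/425717) = 736234/425717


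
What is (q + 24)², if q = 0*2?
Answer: 576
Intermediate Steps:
q = 0
(q + 24)² = (0 + 24)² = 24² = 576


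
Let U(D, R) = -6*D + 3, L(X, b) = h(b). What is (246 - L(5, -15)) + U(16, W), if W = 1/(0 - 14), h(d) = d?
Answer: 168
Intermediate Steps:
L(X, b) = b
W = -1/14 (W = 1/(-14) = -1/14 ≈ -0.071429)
U(D, R) = 3 - 6*D
(246 - L(5, -15)) + U(16, W) = (246 - 1*(-15)) + (3 - 6*16) = (246 + 15) + (3 - 96) = 261 - 93 = 168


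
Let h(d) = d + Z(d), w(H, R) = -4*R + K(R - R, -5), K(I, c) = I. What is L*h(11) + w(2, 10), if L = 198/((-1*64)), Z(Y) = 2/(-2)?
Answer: -1135/16 ≈ -70.938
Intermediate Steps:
Z(Y) = -1 (Z(Y) = 2*(-½) = -1)
L = -99/32 (L = 198/(-64) = 198*(-1/64) = -99/32 ≈ -3.0938)
w(H, R) = -4*R (w(H, R) = -4*R + (R - R) = -4*R + 0 = -4*R)
h(d) = -1 + d (h(d) = d - 1 = -1 + d)
L*h(11) + w(2, 10) = -99*(-1 + 11)/32 - 4*10 = -99/32*10 - 40 = -495/16 - 40 = -1135/16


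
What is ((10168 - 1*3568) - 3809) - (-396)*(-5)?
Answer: 811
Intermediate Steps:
((10168 - 1*3568) - 3809) - (-396)*(-5) = ((10168 - 3568) - 3809) - 1*1980 = (6600 - 3809) - 1980 = 2791 - 1980 = 811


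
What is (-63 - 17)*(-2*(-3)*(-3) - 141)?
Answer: 12720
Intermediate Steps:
(-63 - 17)*(-2*(-3)*(-3) - 141) = -80*(6*(-3) - 141) = -80*(-18 - 141) = -80*(-159) = 12720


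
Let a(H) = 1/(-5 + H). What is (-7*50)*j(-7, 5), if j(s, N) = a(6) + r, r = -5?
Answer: 1400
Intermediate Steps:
j(s, N) = -4 (j(s, N) = 1/(-5 + 6) - 5 = 1/1 - 5 = 1 - 5 = -4)
(-7*50)*j(-7, 5) = -7*50*(-4) = -350*(-4) = 1400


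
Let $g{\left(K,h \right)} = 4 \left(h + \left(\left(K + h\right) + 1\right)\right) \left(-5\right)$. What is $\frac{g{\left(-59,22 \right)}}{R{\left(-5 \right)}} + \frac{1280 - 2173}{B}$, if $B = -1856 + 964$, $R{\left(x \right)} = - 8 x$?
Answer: $\frac{7137}{892} \approx 8.0011$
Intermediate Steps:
$B = -892$
$g{\left(K,h \right)} = -20 - 40 h - 20 K$ ($g{\left(K,h \right)} = 4 \left(h + \left(1 + K + h\right)\right) \left(-5\right) = 4 \left(1 + K + 2 h\right) \left(-5\right) = \left(4 + 4 K + 8 h\right) \left(-5\right) = -20 - 40 h - 20 K$)
$\frac{g{\left(-59,22 \right)}}{R{\left(-5 \right)}} + \frac{1280 - 2173}{B} = \frac{-20 - 880 - -1180}{\left(-8\right) \left(-5\right)} + \frac{1280 - 2173}{-892} = \frac{-20 - 880 + 1180}{40} - - \frac{893}{892} = 280 \cdot \frac{1}{40} + \frac{893}{892} = 7 + \frac{893}{892} = \frac{7137}{892}$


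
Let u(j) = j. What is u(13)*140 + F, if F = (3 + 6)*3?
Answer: 1847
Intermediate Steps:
F = 27 (F = 9*3 = 27)
u(13)*140 + F = 13*140 + 27 = 1820 + 27 = 1847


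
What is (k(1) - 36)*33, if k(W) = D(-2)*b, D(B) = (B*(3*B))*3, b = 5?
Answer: 4752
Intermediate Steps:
D(B) = 9*B² (D(B) = (3*B²)*3 = 9*B²)
k(W) = 180 (k(W) = (9*(-2)²)*5 = (9*4)*5 = 36*5 = 180)
(k(1) - 36)*33 = (180 - 36)*33 = 144*33 = 4752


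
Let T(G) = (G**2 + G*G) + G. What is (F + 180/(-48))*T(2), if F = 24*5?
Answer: 2325/2 ≈ 1162.5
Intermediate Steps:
T(G) = G + 2*G**2 (T(G) = (G**2 + G**2) + G = 2*G**2 + G = G + 2*G**2)
F = 120
(F + 180/(-48))*T(2) = (120 + 180/(-48))*(2*(1 + 2*2)) = (120 + 180*(-1/48))*(2*(1 + 4)) = (120 - 15/4)*(2*5) = (465/4)*10 = 2325/2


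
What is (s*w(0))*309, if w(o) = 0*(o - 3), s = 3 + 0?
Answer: 0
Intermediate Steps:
s = 3
w(o) = 0 (w(o) = 0*(-3 + o) = 0)
(s*w(0))*309 = (3*0)*309 = 0*309 = 0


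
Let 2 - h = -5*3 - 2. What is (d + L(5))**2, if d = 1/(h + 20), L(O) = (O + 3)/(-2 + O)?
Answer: 1225/169 ≈ 7.2485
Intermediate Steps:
h = 19 (h = 2 - (-5*3 - 2) = 2 - (-15 - 2) = 2 - 1*(-17) = 2 + 17 = 19)
L(O) = (3 + O)/(-2 + O)
d = 1/39 (d = 1/(19 + 20) = 1/39 ≈ 0.025641)
(d + L(5))**2 = (1/39 + (3 + 5)/(-2 + 5))**2 = (1/39 + 8/3)**2 = (35/13)**2 = 1225/169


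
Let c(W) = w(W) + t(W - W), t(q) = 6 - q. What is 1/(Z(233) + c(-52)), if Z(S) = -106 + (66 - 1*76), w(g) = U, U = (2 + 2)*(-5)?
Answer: -1/130 ≈ -0.0076923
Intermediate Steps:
U = -20 (U = 4*(-5) = -20)
w(g) = -20
Z(S) = -116 (Z(S) = -106 + (66 - 76) = -106 - 10 = -116)
c(W) = -14 (c(W) = -20 + (6 - (W - W)) = -20 + (6 - 1*0) = -20 + (6 + 0) = -20 + 6 = -14)
1/(Z(233) + c(-52)) = 1/(-116 - 14) = 1/(-130) = -1/130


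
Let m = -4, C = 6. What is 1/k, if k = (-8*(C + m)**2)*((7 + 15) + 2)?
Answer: -1/768 ≈ -0.0013021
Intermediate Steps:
k = -768 (k = (-8*(6 - 4)**2)*((7 + 15) + 2) = (-8*2**2)*(22 + 2) = -8*4*24 = -32*24 = -768)
1/k = 1/(-768) = -1/768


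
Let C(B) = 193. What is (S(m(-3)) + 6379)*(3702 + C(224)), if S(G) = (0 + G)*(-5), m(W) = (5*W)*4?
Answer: 26014705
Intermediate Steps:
m(W) = 20*W
S(G) = -5*G (S(G) = G*(-5) = -5*G)
(S(m(-3)) + 6379)*(3702 + C(224)) = (-100*(-3) + 6379)*(3702 + 193) = (-5*(-60) + 6379)*3895 = (300 + 6379)*3895 = 6679*3895 = 26014705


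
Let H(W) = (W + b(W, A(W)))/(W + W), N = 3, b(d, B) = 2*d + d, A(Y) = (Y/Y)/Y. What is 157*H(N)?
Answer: 314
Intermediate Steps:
A(Y) = 1/Y
b(d, B) = 3*d
H(W) = 2 (H(W) = (W + 3*W)/(W + W) = (4*W)/((2*W)) = (4*W)*(1/(2*W)) = 2)
157*H(N) = 157*2 = 314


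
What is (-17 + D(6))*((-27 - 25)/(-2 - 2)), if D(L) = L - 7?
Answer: -234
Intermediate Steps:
D(L) = -7 + L
(-17 + D(6))*((-27 - 25)/(-2 - 2)) = (-17 + (-7 + 6))*((-27 - 25)/(-2 - 2)) = (-17 - 1)*(-52/(-4)) = -(-936)*(-1)/4 = -18*13 = -234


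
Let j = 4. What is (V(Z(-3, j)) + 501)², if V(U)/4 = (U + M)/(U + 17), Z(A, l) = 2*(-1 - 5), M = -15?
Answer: 5745609/25 ≈ 2.2982e+5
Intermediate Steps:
Z(A, l) = -12 (Z(A, l) = 2*(-6) = -12)
V(U) = 4*(-15 + U)/(17 + U) (V(U) = 4*((U - 15)/(U + 17)) = 4*((-15 + U)/(17 + U)) = 4*(-15 + U)/(17 + U))
(V(Z(-3, j)) + 501)² = (4*(-15 - 12)/(17 - 12) + 501)² = (4*(-27)/5 + 501)² = (4*(⅕)*(-27) + 501)² = (-108/5 + 501)² = (2397/5)² = 5745609/25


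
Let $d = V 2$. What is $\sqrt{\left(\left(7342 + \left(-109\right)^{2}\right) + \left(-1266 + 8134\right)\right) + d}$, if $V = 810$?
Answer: $3 \sqrt{3079} \approx 166.47$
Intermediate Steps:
$d = 1620$ ($d = 810 \cdot 2 = 1620$)
$\sqrt{\left(\left(7342 + \left(-109\right)^{2}\right) + \left(-1266 + 8134\right)\right) + d} = \sqrt{\left(\left(7342 + \left(-109\right)^{2}\right) + \left(-1266 + 8134\right)\right) + 1620} = \sqrt{\left(\left(7342 + 11881\right) + 6868\right) + 1620} = \sqrt{\left(19223 + 6868\right) + 1620} = \sqrt{26091 + 1620} = \sqrt{27711} = 3 \sqrt{3079}$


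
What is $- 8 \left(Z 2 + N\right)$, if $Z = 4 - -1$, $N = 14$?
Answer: $-192$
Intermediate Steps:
$Z = 5$ ($Z = 4 + 1 = 5$)
$- 8 \left(Z 2 + N\right) = - 8 \left(5 \cdot 2 + 14\right) = - 8 \left(10 + 14\right) = \left(-8\right) 24 = -192$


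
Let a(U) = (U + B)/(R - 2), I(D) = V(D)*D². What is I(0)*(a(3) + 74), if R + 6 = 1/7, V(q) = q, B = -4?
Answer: 0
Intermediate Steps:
R = -41/7 (R = -6 + 1/7 = -6 + ⅐ = -41/7 ≈ -5.8571)
I(D) = D³ (I(D) = D*D² = D³)
a(U) = 28/55 - 7*U/55 (a(U) = (U - 4)/(-41/7 - 2) = (-4 + U)/(-55/7) = (-4 + U)*(-7/55) = 28/55 - 7*U/55)
I(0)*(a(3) + 74) = 0³*((28/55 - 7/55*3) + 74) = 0*((28/55 - 21/55) + 74) = 0*(7/55 + 74) = 0*(4077/55) = 0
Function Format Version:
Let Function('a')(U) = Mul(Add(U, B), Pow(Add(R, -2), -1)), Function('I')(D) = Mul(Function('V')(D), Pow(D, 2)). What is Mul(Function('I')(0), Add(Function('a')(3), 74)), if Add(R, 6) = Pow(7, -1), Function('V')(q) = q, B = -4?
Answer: 0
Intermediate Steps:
R = Rational(-41, 7) (R = Add(-6, Pow(7, -1)) = Add(-6, Rational(1, 7)) = Rational(-41, 7) ≈ -5.8571)
Function('I')(D) = Pow(D, 3) (Function('I')(D) = Mul(D, Pow(D, 2)) = Pow(D, 3))
Function('a')(U) = Add(Rational(28, 55), Mul(Rational(-7, 55), U)) (Function('a')(U) = Mul(Add(U, -4), Pow(Add(Rational(-41, 7), -2), -1)) = Mul(Add(-4, U), Pow(Rational(-55, 7), -1)) = Mul(Add(-4, U), Rational(-7, 55)) = Add(Rational(28, 55), Mul(Rational(-7, 55), U)))
Mul(Function('I')(0), Add(Function('a')(3), 74)) = Mul(Pow(0, 3), Add(Add(Rational(28, 55), Mul(Rational(-7, 55), 3)), 74)) = Mul(0, Add(Add(Rational(28, 55), Rational(-21, 55)), 74)) = Mul(0, Add(Rational(7, 55), 74)) = Mul(0, Rational(4077, 55)) = 0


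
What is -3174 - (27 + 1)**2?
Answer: -3958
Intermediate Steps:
-3174 - (27 + 1)**2 = -3174 - 1*28**2 = -3174 - 1*784 = -3174 - 784 = -3958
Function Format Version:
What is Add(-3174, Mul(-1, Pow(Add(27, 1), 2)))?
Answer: -3958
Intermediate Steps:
Add(-3174, Mul(-1, Pow(Add(27, 1), 2))) = Add(-3174, Mul(-1, Pow(28, 2))) = Add(-3174, Mul(-1, 784)) = Add(-3174, -784) = -3958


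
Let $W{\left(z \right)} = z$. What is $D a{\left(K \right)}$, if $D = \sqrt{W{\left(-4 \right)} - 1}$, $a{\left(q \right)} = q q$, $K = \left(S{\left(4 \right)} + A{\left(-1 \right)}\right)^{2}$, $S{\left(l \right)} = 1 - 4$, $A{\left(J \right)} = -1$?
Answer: $256 i \sqrt{5} \approx 572.43 i$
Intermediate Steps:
$S{\left(l \right)} = -3$
$K = 16$ ($K = \left(-3 - 1\right)^{2} = \left(-4\right)^{2} = 16$)
$a{\left(q \right)} = q^{2}$
$D = i \sqrt{5}$ ($D = \sqrt{-4 - 1} = \sqrt{-5} = i \sqrt{5} \approx 2.2361 i$)
$D a{\left(K \right)} = i \sqrt{5} \cdot 16^{2} = i \sqrt{5} \cdot 256 = 256 i \sqrt{5}$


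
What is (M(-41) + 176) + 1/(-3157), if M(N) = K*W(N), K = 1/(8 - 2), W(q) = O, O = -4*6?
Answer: 543003/3157 ≈ 172.00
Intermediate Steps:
O = -24
W(q) = -24
K = ⅙ (K = 1/6 = ⅙ ≈ 0.16667)
M(N) = -4 (M(N) = (⅙)*(-24) = -4)
(M(-41) + 176) + 1/(-3157) = (-4 + 176) + 1/(-3157) = 172 - 1/3157 = 543003/3157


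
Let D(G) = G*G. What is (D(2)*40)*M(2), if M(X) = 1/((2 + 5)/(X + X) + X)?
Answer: 128/3 ≈ 42.667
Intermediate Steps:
D(G) = G**2
M(X) = 1/(X + 7/(2*X)) (M(X) = 1/(7/((2*X)) + X) = 1/(7*(1/(2*X)) + X) = 1/(7/(2*X) + X) = 1/(X + 7/(2*X)))
(D(2)*40)*M(2) = (2**2*40)*(2*2/(7 + 2*2**2)) = (4*40)*(2*2/(7 + 2*4)) = 160*(2*2/(7 + 8)) = 160*(2*2/15) = 160*(2*2*(1/15)) = 160*(4/15) = 128/3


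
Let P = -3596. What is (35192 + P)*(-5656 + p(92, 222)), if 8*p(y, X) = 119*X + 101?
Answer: -147940371/2 ≈ -7.3970e+7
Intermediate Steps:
p(y, X) = 101/8 + 119*X/8 (p(y, X) = (119*X + 101)/8 = (101 + 119*X)/8 = 101/8 + 119*X/8)
(35192 + P)*(-5656 + p(92, 222)) = (35192 - 3596)*(-5656 + (101/8 + (119/8)*222)) = 31596*(-5656 + (101/8 + 13209/4)) = 31596*(-5656 + 26519/8) = 31596*(-18729/8) = -147940371/2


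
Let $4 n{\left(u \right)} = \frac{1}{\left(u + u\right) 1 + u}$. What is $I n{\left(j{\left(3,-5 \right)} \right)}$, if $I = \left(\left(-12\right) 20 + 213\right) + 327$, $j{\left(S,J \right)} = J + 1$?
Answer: $- \frac{25}{4} \approx -6.25$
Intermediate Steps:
$j{\left(S,J \right)} = 1 + J$
$I = 300$ ($I = \left(-240 + 213\right) + 327 = -27 + 327 = 300$)
$n{\left(u \right)} = \frac{1}{12 u}$ ($n{\left(u \right)} = \frac{1}{4 \left(\left(u + u\right) 1 + u\right)} = \frac{1}{4 \left(2 u 1 + u\right)} = \frac{1}{4 \left(2 u + u\right)} = \frac{1}{4 \cdot 3 u} = \frac{\frac{1}{3} \frac{1}{u}}{4} = \frac{1}{12 u}$)
$I n{\left(j{\left(3,-5 \right)} \right)} = 300 \frac{1}{12 \left(1 - 5\right)} = 300 \frac{1}{12 \left(-4\right)} = 300 \cdot \frac{1}{12} \left(- \frac{1}{4}\right) = 300 \left(- \frac{1}{48}\right) = - \frac{25}{4}$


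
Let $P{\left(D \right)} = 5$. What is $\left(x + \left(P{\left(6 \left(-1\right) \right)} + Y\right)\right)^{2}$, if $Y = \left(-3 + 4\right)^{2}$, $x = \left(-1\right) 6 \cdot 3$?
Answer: $144$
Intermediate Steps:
$x = -18$ ($x = \left(-6\right) 3 = -18$)
$Y = 1$ ($Y = 1^{2} = 1$)
$\left(x + \left(P{\left(6 \left(-1\right) \right)} + Y\right)\right)^{2} = \left(-18 + \left(5 + 1\right)\right)^{2} = \left(-18 + 6\right)^{2} = \left(-12\right)^{2} = 144$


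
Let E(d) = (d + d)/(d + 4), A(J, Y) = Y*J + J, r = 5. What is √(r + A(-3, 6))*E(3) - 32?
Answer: -32 + 24*I/7 ≈ -32.0 + 3.4286*I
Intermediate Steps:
A(J, Y) = J + J*Y (A(J, Y) = J*Y + J = J + J*Y)
E(d) = 2*d/(4 + d) (E(d) = (2*d)/(4 + d) = 2*d/(4 + d))
√(r + A(-3, 6))*E(3) - 32 = √(5 - 3*(1 + 6))*(2*3/(4 + 3)) - 32 = √(5 - 3*7)*(2*3/7) - 32 = √(5 - 21)*(2*3*(⅐)) - 32 = √(-16)*(6/7) - 32 = (4*I)*(6/7) - 32 = 24*I/7 - 32 = -32 + 24*I/7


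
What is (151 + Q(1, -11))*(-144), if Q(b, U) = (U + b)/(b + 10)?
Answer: -237744/11 ≈ -21613.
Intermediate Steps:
Q(b, U) = (U + b)/(10 + b)
(151 + Q(1, -11))*(-144) = (151 + (-11 + 1)/(10 + 1))*(-144) = (151 - 10/11)*(-144) = (1651/11)*(-144) = -237744/11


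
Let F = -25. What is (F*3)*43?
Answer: -3225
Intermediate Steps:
(F*3)*43 = -25*3*43 = -75*43 = -3225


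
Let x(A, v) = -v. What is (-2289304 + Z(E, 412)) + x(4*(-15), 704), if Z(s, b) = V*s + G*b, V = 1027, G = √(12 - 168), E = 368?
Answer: -1912072 + 824*I*√39 ≈ -1.9121e+6 + 5145.9*I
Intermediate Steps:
G = 2*I*√39 (G = √(-156) = 2*I*√39 ≈ 12.49*I)
Z(s, b) = 1027*s + 2*I*b*√39 (Z(s, b) = 1027*s + (2*I*√39)*b = 1027*s + 2*I*b*√39)
(-2289304 + Z(E, 412)) + x(4*(-15), 704) = (-2289304 + (1027*368 + 2*I*412*√39)) - 1*704 = (-2289304 + (377936 + 824*I*√39)) - 704 = (-1911368 + 824*I*√39) - 704 = -1912072 + 824*I*√39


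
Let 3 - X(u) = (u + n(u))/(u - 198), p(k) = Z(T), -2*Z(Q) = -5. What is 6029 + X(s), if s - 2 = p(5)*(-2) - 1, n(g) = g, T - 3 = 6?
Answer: 609228/101 ≈ 6032.0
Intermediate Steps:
T = 9 (T = 3 + 6 = 9)
Z(Q) = 5/2 (Z(Q) = -1/2*(-5) = 5/2)
p(k) = 5/2
s = -4 (s = 2 + ((5/2)*(-2) - 1) = 2 + (-5 - 1) = 2 - 6 = -4)
X(u) = 3 - 2*u/(-198 + u) (X(u) = 3 - (u + u)/(u - 198) = 3 - 2*u/(-198 + u))
6029 + X(s) = 6029 + (-594 - 4)/(-198 - 4) = 6029 - 598/(-202) = 6029 - 1/202*(-598) = 6029 + 299/101 = 609228/101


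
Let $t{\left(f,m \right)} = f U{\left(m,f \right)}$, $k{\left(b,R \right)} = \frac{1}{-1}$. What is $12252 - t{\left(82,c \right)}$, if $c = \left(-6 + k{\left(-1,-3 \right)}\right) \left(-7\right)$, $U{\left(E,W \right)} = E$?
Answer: $8234$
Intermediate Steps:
$k{\left(b,R \right)} = -1$
$c = 49$ ($c = \left(-6 - 1\right) \left(-7\right) = \left(-7\right) \left(-7\right) = 49$)
$t{\left(f,m \right)} = f m$
$12252 - t{\left(82,c \right)} = 12252 - 82 \cdot 49 = 12252 - 4018 = 8234$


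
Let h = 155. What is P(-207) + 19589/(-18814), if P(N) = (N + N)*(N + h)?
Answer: 405008203/18814 ≈ 21527.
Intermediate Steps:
P(N) = 2*N*(155 + N) (P(N) = (N + N)*(N + 155) = (2*N)*(155 + N) = 2*N*(155 + N))
P(-207) + 19589/(-18814) = 2*(-207)*(155 - 207) + 19589/(-18814) = 2*(-207)*(-52) + 19589*(-1/18814) = 21528 - 19589/18814 = 405008203/18814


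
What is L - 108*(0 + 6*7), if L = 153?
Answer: -4383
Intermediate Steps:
L - 108*(0 + 6*7) = 153 - 108*(0 + 6*7) = 153 - 108*(0 + 42) = 153 - 108*42 = 153 - 4536 = -4383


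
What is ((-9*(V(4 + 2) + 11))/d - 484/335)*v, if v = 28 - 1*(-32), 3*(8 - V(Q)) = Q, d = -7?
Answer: 574404/469 ≈ 1224.7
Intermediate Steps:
V(Q) = 8 - Q/3
v = 60 (v = 28 + 32 = 60)
((-9*(V(4 + 2) + 11))/d - 484/335)*v = (-9*((8 - (4 + 2)/3) + 11)/(-7) - 484/335)*60 = (-9*((8 - 1/3*6) + 11)*(-1/7) - 484*1/335)*60 = (-9*((8 - 2) + 11)*(-1/7) - 484/335)*60 = (-9*(6 + 11)*(-1/7) - 484/335)*60 = (-9*17*(-1/7) - 484/335)*60 = (-153*(-1/7) - 484/335)*60 = (153/7 - 484/335)*60 = (47867/2345)*60 = 574404/469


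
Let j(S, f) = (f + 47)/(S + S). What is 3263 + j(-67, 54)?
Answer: 437141/134 ≈ 3262.2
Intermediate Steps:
j(S, f) = (47 + f)/(2*S) (j(S, f) = (47 + f)/((2*S)) = (47 + f)*(1/(2*S)) = (47 + f)/(2*S))
3263 + j(-67, 54) = 3263 + (½)*(47 + 54)/(-67) = 3263 + (½)*(-1/67)*101 = 3263 - 101/134 = 437141/134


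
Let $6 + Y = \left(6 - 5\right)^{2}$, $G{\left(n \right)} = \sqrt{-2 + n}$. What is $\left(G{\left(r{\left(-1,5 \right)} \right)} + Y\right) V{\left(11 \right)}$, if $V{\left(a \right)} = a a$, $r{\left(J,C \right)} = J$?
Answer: $-605 + 121 i \sqrt{3} \approx -605.0 + 209.58 i$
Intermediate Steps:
$Y = -5$ ($Y = -6 + \left(6 - 5\right)^{2} = -6 + 1^{2} = -6 + 1 = -5$)
$V{\left(a \right)} = a^{2}$
$\left(G{\left(r{\left(-1,5 \right)} \right)} + Y\right) V{\left(11 \right)} = \left(\sqrt{-2 - 1} - 5\right) 11^{2} = \left(\sqrt{-3} - 5\right) 121 = \left(i \sqrt{3} - 5\right) 121 = \left(-5 + i \sqrt{3}\right) 121 = -605 + 121 i \sqrt{3}$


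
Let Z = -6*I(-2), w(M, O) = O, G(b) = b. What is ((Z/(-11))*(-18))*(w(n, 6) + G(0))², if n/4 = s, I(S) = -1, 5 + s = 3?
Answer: 3888/11 ≈ 353.45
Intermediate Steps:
s = -2 (s = -5 + 3 = -2)
n = -8 (n = 4*(-2) = -8)
Z = 6 (Z = -6*(-1) = 6)
((Z/(-11))*(-18))*(w(n, 6) + G(0))² = ((6/(-11))*(-18))*(6 + 0)² = ((6*(-1/11))*(-18))*6² = -6/11*(-18)*36 = (108/11)*36 = 3888/11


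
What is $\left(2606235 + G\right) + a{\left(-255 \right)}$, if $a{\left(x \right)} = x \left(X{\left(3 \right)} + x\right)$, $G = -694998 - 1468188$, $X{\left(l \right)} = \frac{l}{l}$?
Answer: $507819$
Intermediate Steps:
$X{\left(l \right)} = 1$
$G = -2163186$ ($G = -694998 - 1468188 = -2163186$)
$a{\left(x \right)} = x \left(1 + x\right)$
$\left(2606235 + G\right) + a{\left(-255 \right)} = \left(2606235 - 2163186\right) - 255 \left(1 - 255\right) = 443049 - -64770 = 443049 + 64770 = 507819$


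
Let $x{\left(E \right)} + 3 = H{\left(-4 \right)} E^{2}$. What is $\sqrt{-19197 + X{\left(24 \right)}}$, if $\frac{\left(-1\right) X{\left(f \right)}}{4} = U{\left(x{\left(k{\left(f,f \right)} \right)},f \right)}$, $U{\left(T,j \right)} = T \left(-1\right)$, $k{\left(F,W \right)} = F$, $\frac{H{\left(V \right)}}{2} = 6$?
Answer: $\sqrt{8439} \approx 91.864$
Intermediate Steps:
$H{\left(V \right)} = 12$ ($H{\left(V \right)} = 2 \cdot 6 = 12$)
$x{\left(E \right)} = -3 + 12 E^{2}$
$U{\left(T,j \right)} = - T$
$X{\left(f \right)} = -12 + 48 f^{2}$ ($X{\left(f \right)} = - 4 \left(- (-3 + 12 f^{2})\right) = - 4 \left(3 - 12 f^{2}\right) = -12 + 48 f^{2}$)
$\sqrt{-19197 + X{\left(24 \right)}} = \sqrt{-19197 - \left(12 - 48 \cdot 24^{2}\right)} = \sqrt{-19197 + \left(-12 + 48 \cdot 576\right)} = \sqrt{-19197 + \left(-12 + 27648\right)} = \sqrt{-19197 + 27636} = \sqrt{8439}$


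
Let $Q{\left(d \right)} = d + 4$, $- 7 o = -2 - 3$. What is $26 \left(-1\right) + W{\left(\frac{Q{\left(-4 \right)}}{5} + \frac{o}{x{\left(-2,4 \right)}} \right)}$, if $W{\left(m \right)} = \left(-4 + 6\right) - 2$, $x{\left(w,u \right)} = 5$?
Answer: $-26$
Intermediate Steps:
$o = \frac{5}{7}$ ($o = - \frac{-2 - 3}{7} = \left(- \frac{1}{7}\right) \left(-5\right) = \frac{5}{7} \approx 0.71429$)
$Q{\left(d \right)} = 4 + d$
$W{\left(m \right)} = 0$ ($W{\left(m \right)} = 2 - 2 = 0$)
$26 \left(-1\right) + W{\left(\frac{Q{\left(-4 \right)}}{5} + \frac{o}{x{\left(-2,4 \right)}} \right)} = 26 \left(-1\right) + 0 = -26 + 0 = -26$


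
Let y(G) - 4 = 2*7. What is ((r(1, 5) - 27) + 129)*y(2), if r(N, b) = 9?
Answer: 1998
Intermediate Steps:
y(G) = 18 (y(G) = 4 + 2*7 = 4 + 14 = 18)
((r(1, 5) - 27) + 129)*y(2) = ((9 - 27) + 129)*18 = (-18 + 129)*18 = 111*18 = 1998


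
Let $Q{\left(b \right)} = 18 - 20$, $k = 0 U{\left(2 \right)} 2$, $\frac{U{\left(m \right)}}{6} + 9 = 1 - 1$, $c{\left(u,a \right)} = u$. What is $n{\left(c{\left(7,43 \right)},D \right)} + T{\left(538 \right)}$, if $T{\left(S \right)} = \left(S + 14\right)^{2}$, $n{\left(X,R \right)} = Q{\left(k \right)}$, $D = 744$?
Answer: $304702$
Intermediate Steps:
$U{\left(m \right)} = -54$ ($U{\left(m \right)} = -54 + 6 \left(1 - 1\right) = -54 + 6 \cdot 0 = -54 + 0 = -54$)
$k = 0$ ($k = 0 \left(-54\right) 2 = 0 \cdot 2 = 0$)
$Q{\left(b \right)} = -2$
$n{\left(X,R \right)} = -2$
$T{\left(S \right)} = \left(14 + S\right)^{2}$
$n{\left(c{\left(7,43 \right)},D \right)} + T{\left(538 \right)} = -2 + \left(14 + 538\right)^{2} = -2 + 552^{2} = -2 + 304704 = 304702$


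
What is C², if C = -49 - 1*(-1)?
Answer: 2304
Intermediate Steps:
C = -48 (C = -49 + 1 = -48)
C² = (-48)² = 2304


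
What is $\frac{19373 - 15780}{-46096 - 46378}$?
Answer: $- \frac{3593}{92474} \approx -0.038854$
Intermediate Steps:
$\frac{19373 - 15780}{-46096 - 46378} = \frac{3593}{-92474} = 3593 \left(- \frac{1}{92474}\right) = - \frac{3593}{92474}$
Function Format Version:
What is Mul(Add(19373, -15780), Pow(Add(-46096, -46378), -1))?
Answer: Rational(-3593, 92474) ≈ -0.038854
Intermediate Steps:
Mul(Add(19373, -15780), Pow(Add(-46096, -46378), -1)) = Mul(3593, Pow(-92474, -1)) = Mul(3593, Rational(-1, 92474)) = Rational(-3593, 92474)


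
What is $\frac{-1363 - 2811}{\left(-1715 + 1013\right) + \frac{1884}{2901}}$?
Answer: $\frac{2018129}{339103} \approx 5.9514$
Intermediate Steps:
$\frac{-1363 - 2811}{\left(-1715 + 1013\right) + \frac{1884}{2901}} = - \frac{4174}{-702 + 1884 \cdot \frac{1}{2901}} = - \frac{4174}{-702 + \frac{628}{967}} = - \frac{4174}{- \frac{678206}{967}} = \left(-4174\right) \left(- \frac{967}{678206}\right) = \frac{2018129}{339103}$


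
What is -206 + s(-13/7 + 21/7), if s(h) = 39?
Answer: -167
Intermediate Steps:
-206 + s(-13/7 + 21/7) = -206 + 39 = -167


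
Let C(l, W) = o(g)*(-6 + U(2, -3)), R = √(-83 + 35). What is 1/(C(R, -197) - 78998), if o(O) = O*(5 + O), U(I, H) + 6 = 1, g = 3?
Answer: -1/79262 ≈ -1.2616e-5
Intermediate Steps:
R = 4*I*√3 (R = √(-48) = 4*I*√3 ≈ 6.9282*I)
U(I, H) = -5 (U(I, H) = -6 + 1 = -5)
C(l, W) = -264 (C(l, W) = (3*(5 + 3))*(-6 - 5) = (3*8)*(-11) = 24*(-11) = -264)
1/(C(R, -197) - 78998) = 1/(-264 - 78998) = 1/(-79262) = -1/79262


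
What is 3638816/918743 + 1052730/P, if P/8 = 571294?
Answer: 8798929150811/2099489453768 ≈ 4.1910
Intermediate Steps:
P = 4570352 (P = 8*571294 = 4570352)
3638816/918743 + 1052730/P = 3638816/918743 + 1052730/4570352 = 3638816*(1/918743) + 1052730*(1/4570352) = 3638816/918743 + 526365/2285176 = 8798929150811/2099489453768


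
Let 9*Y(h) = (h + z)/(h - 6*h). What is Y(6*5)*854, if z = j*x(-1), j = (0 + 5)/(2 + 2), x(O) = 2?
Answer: -5551/270 ≈ -20.559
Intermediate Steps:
j = 5/4 ≈ 1.2500
z = 5/2 (z = (5/4)*2 = 5/2 ≈ 2.5000)
Y(h) = -(5/2 + h)/(45*h) (Y(h) = ((h + 5/2)/(h - 6*h))/9 = ((5/2 + h)/((-5*h)))/9 = ((5/2 + h)*(-1/(5*h)))/9 = (-(5/2 + h)/(5*h))/9 = -(5/2 + h)/(45*h))
Y(6*5)*854 = ((-5 - 12*5)/(90*((6*5))))*854 = ((1/90)*(-5 - 2*30)/30)*854 = ((1/90)*(1/30)*(-5 - 60))*854 = ((1/90)*(1/30)*(-65))*854 = -13/540*854 = -5551/270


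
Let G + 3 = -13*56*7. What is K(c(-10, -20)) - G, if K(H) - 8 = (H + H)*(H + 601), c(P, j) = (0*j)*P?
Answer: 5107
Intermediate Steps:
c(P, j) = 0 (c(P, j) = 0*P = 0)
G = -5099 (G = -3 - 13*56*7 = -3 - 728*7 = -3 - 5096 = -5099)
K(H) = 8 + 2*H*(601 + H) (K(H) = 8 + (H + H)*(H + 601) = 8 + (2*H)*(601 + H) = 8 + 2*H*(601 + H))
K(c(-10, -20)) - G = (8 + 2*0² + 1202*0) - 1*(-5099) = (8 + 2*0 + 0) + 5099 = (8 + 0 + 0) + 5099 = 8 + 5099 = 5107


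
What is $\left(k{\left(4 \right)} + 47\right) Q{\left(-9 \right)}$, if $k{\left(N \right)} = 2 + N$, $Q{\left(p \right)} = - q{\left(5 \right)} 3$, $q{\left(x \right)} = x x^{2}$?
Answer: $-19875$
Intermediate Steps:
$q{\left(x \right)} = x^{3}$
$Q{\left(p \right)} = -375$ ($Q{\left(p \right)} = - 5^{3} \cdot 3 = \left(-1\right) 125 \cdot 3 = \left(-125\right) 3 = -375$)
$\left(k{\left(4 \right)} + 47\right) Q{\left(-9 \right)} = \left(\left(2 + 4\right) + 47\right) \left(-375\right) = \left(6 + 47\right) \left(-375\right) = 53 \left(-375\right) = -19875$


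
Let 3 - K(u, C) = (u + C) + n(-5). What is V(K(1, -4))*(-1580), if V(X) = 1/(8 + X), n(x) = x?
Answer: -1580/19 ≈ -83.158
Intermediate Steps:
K(u, C) = 8 - C - u (K(u, C) = 3 - ((u + C) - 5) = 3 - ((C + u) - 5) = 3 - (-5 + C + u) = 3 + (5 - C - u) = 8 - C - u)
V(K(1, -4))*(-1580) = -1580/(8 + (8 - 1*(-4) - 1*1)) = -1580/(8 + (8 + 4 - 1)) = -1580/(8 + 11) = -1580/19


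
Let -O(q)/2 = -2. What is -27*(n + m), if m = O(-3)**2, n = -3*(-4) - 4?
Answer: -648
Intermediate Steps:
O(q) = 4 (O(q) = -2*(-2) = 4)
n = 8 (n = 12 - 4 = 8)
m = 16 (m = 4**2 = 16)
-27*(n + m) = -27*(8 + 16) = -27*24 = -648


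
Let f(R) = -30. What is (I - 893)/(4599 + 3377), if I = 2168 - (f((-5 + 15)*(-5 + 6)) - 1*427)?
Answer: 433/1994 ≈ 0.21715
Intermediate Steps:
I = 2625 (I = 2168 - (-30 - 1*427) = 2168 - (-30 - 427) = 2168 - 1*(-457) = 2168 + 457 = 2625)
(I - 893)/(4599 + 3377) = (2625 - 893)/(4599 + 3377) = 1732/7976 = 1732*(1/7976) = 433/1994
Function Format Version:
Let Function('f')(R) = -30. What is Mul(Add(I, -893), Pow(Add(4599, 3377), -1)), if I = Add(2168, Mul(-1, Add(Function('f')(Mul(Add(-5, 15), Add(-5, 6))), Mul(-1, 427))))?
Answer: Rational(433, 1994) ≈ 0.21715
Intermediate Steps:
I = 2625 (I = Add(2168, Mul(-1, Add(-30, Mul(-1, 427)))) = Add(2168, Mul(-1, Add(-30, -427))) = Add(2168, Mul(-1, -457)) = Add(2168, 457) = 2625)
Mul(Add(I, -893), Pow(Add(4599, 3377), -1)) = Mul(Add(2625, -893), Pow(Add(4599, 3377), -1)) = Mul(1732, Pow(7976, -1)) = Mul(1732, Rational(1, 7976)) = Rational(433, 1994)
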